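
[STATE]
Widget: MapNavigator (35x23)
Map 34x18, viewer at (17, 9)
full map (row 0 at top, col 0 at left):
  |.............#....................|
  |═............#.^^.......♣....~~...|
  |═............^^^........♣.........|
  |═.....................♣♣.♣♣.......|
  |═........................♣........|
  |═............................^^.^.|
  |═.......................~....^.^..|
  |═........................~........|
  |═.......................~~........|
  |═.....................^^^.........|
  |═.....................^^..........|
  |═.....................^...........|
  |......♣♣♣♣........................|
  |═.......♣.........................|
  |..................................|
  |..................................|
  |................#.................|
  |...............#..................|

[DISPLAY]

                                   
                                   
.............#.................... 
═............#.^^.......♣....~~... 
═............^^^........♣......... 
═.....................♣♣.♣♣....... 
═........................♣........ 
═............................^^.^. 
═.......................~....^.^.. 
═........................~........ 
═.......................~~........ 
═................@....^^^......... 
═.....................^^.......... 
═.....................^........... 
......♣♣♣♣........................ 
═.......♣......................... 
.................................. 
.................................. 
................#................. 
...............#.................. 
                                   
                                   
                                   


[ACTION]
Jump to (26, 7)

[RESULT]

                                   
                                   
                                   
                                   
....#....................          
....#.^^.......♣....~~...          
....^^^........♣.........          
.............♣♣.♣♣.......          
................♣........          
....................^^.^.          
...............~....^.^..          
................~@.......          
...............~~........          
.............^^^.........          
.............^^..........          
.............^...........          
♣........................          
.........................          
.........................          
.........................          
.......#.................          
......#..................          
                                   


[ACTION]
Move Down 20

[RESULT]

...............~....^.^..          
................~........          
...............~~........          
.............^^^.........          
.............^^..........          
.............^...........          
♣........................          
.........................          
.........................          
.........................          
.......#.................          
......#..........@.......          
                                   
                                   
                                   
                                   
                                   
                                   
                                   
                                   
                                   
                                   
                                   


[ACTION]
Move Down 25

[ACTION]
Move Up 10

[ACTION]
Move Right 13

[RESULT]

                                   
                                   
                                   
                                   
..................                 
^.......♣....~~...                 
........♣.........                 
......♣♣.♣♣.......                 
.........♣........                 
.............^^.^.                 
........~....^.^..                 
.........~.......@                 
........~~........                 
......^^^.........                 
......^^..........                 
......^...........                 
..................                 
..................                 
..................                 
..................                 
#.................                 
..................                 
                                   


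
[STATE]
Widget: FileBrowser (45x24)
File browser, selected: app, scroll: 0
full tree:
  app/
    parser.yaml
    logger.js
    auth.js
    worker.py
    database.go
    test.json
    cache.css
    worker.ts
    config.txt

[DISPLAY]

> [-] app/                                   
    parser.yaml                              
    logger.js                                
    auth.js                                  
    worker.py                                
    database.go                              
    test.json                                
    cache.css                                
    worker.ts                                
    config.txt                               
                                             
                                             
                                             
                                             
                                             
                                             
                                             
                                             
                                             
                                             
                                             
                                             
                                             
                                             


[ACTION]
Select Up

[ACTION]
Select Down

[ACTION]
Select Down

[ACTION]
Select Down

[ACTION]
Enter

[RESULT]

  [-] app/                                   
    parser.yaml                              
    logger.js                                
  > auth.js                                  
    worker.py                                
    database.go                              
    test.json                                
    cache.css                                
    worker.ts                                
    config.txt                               
                                             
                                             
                                             
                                             
                                             
                                             
                                             
                                             
                                             
                                             
                                             
                                             
                                             
                                             


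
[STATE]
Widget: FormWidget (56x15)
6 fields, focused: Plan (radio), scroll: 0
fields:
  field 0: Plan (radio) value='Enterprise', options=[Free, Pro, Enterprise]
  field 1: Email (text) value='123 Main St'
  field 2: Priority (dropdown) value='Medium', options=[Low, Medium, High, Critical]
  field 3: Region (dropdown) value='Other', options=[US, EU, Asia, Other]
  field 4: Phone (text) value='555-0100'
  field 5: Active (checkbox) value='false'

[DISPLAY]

> Plan:       ( ) Free  ( ) Pro  (●) Enterprise         
  Email:      [123 Main St                             ]
  Priority:   [Medium                                 ▼]
  Region:     [Other                                  ▼]
  Phone:      [555-0100                                ]
  Active:     [ ]                                       
                                                        
                                                        
                                                        
                                                        
                                                        
                                                        
                                                        
                                                        
                                                        


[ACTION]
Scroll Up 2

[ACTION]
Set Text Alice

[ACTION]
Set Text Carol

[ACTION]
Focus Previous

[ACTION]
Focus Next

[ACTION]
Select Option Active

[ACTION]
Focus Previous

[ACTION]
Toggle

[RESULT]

  Plan:       ( ) Free  ( ) Pro  (●) Enterprise         
  Email:      [123 Main St                             ]
  Priority:   [Medium                                 ▼]
  Region:     [Other                                  ▼]
  Phone:      [555-0100                                ]
> Active:     [x]                                       
                                                        
                                                        
                                                        
                                                        
                                                        
                                                        
                                                        
                                                        
                                                        


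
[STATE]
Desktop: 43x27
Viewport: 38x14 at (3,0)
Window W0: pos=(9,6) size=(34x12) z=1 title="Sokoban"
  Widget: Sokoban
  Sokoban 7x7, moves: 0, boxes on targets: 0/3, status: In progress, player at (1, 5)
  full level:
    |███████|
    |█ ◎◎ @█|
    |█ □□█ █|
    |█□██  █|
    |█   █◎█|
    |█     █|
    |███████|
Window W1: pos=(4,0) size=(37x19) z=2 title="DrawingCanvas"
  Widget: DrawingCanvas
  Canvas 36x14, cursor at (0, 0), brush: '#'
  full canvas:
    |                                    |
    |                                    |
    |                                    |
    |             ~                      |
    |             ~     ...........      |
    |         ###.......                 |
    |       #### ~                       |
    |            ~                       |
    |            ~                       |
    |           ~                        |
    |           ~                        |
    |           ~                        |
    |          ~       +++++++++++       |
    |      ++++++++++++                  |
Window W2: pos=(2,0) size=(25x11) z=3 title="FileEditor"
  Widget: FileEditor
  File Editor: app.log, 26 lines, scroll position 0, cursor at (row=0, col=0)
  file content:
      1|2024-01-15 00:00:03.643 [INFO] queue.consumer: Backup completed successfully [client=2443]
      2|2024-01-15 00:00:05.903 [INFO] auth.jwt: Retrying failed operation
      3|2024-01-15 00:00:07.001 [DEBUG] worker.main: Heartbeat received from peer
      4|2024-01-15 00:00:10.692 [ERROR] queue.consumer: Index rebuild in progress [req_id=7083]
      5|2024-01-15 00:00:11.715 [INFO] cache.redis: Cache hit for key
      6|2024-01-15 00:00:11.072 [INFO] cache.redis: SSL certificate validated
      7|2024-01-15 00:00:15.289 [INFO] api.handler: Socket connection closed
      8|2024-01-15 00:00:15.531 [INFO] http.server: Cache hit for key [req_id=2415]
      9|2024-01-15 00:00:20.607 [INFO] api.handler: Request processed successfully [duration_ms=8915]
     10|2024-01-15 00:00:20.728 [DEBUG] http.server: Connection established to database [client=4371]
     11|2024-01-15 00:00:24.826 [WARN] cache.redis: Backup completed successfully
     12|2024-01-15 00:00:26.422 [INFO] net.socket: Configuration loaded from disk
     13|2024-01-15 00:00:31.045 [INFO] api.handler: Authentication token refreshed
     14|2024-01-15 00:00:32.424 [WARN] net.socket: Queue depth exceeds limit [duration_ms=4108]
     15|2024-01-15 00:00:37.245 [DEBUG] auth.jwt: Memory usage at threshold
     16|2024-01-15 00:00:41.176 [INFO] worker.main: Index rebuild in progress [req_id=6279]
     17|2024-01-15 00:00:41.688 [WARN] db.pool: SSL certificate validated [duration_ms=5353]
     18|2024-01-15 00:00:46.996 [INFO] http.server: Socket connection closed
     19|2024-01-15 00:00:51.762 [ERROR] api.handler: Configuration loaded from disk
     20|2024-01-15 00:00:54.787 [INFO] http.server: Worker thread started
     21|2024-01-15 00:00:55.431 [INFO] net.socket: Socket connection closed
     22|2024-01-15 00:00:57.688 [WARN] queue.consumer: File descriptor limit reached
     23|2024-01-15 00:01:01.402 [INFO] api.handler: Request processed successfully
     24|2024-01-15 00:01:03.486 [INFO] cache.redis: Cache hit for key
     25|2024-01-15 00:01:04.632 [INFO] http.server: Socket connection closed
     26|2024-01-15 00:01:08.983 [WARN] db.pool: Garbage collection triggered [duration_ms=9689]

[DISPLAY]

━━━━━━━━━━━━━━━━━━━━━━━┓━━━━━━━━━━━━━┓
 FileEditor            ┃             ┃
───────────────────────┨─────────────┨
█024-01-15 00:00:03.64▲┃             ┃
2024-01-15 00:00:05.90█┃             ┃
2024-01-15 00:00:07.00░┃             ┃
2024-01-15 00:00:10.69░┃             ┃
2024-01-15 00:00:11.71░┃........     ┃
2024-01-15 00:00:11.07░┃             ┃
2024-01-15 00:00:15.28▼┃             ┃
━━━━━━━━━━━━━━━━━━━━━━━┛             ┃
 ┃            ~                      ┃
 ┃           ~                       ┃
 ┃           ~                       ┃


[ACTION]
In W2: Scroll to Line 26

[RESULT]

━━━━━━━━━━━━━━━━━━━━━━━┓━━━━━━━━━━━━━┓
 FileEditor            ┃             ┃
───────────────────────┨─────────────┨
2024-01-15 00:00:54.78▲┃             ┃
2024-01-15 00:00:55.43░┃             ┃
2024-01-15 00:00:57.68░┃             ┃
2024-01-15 00:01:01.40░┃             ┃
2024-01-15 00:01:03.48░┃........     ┃
2024-01-15 00:01:04.63█┃             ┃
2024-01-15 00:01:08.98▼┃             ┃
━━━━━━━━━━━━━━━━━━━━━━━┛             ┃
 ┃            ~                      ┃
 ┃           ~                       ┃
 ┃           ~                       ┃


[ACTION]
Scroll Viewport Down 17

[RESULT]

 ┃           ~                       ┃
 ┃           ~                       ┃
 ┃          ~       +++++++++++      ┃
 ┃      ++++++++++++                 ┃
 ┃                                   ┃
 ┗━━━━━━━━━━━━━━━━━━━━━━━━━━━━━━━━━━━┛
                                      
                                      
                                      
                                      
                                      
                                      
                                      
                                      


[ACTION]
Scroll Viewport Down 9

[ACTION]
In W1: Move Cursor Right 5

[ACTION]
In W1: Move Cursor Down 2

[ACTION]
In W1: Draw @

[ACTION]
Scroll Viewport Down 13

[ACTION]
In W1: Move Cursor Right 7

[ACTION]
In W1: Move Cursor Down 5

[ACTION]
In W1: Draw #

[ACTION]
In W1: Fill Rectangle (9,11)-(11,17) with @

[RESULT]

 ┃           @@@@@@@                 ┃
 ┃           @@@@@@@                 ┃
 ┃          ~       +++++++++++      ┃
 ┃      ++++++++++++                 ┃
 ┃                                   ┃
 ┗━━━━━━━━━━━━━━━━━━━━━━━━━━━━━━━━━━━┛
                                      
                                      
                                      
                                      
                                      
                                      
                                      
                                      


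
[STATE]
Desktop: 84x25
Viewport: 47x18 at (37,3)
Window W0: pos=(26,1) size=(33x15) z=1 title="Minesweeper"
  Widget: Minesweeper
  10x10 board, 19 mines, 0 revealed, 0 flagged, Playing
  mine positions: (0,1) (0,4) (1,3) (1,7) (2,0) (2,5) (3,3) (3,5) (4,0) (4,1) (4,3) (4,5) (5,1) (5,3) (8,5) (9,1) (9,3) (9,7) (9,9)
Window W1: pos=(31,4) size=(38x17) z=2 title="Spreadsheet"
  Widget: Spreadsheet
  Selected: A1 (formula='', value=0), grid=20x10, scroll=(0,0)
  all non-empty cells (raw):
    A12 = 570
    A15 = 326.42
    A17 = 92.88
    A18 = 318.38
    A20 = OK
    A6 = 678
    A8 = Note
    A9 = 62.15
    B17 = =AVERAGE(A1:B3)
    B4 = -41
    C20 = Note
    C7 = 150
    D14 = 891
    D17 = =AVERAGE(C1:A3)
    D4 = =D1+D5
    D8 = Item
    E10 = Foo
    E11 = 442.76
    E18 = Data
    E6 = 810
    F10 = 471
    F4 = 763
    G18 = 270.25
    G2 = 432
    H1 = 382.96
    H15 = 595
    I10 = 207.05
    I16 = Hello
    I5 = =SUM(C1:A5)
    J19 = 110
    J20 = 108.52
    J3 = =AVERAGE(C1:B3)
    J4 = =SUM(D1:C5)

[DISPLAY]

─────────────────────┨                         
━━━━━━━━━━━━━━━━━━━━━━━━━━━━━━━┓               
adsheet                        ┃               
───────────────────────────────┨               
                               ┃               
  A       B       C       D    ┃               
-------------------------------┃               
    [0]       0       0       0┃               
      0       0       0       0┃               
      0       0       0       0┃               
      0     -41       0       0┃               
      0       0       0       0┃               
    678       0       0       0┃               
      0       0     150       0┃               
ote           0       0Item    ┃               
  62.15       0       0       0┃               
      0       0       0       0┃               
━━━━━━━━━━━━━━━━━━━━━━━━━━━━━━━┛               


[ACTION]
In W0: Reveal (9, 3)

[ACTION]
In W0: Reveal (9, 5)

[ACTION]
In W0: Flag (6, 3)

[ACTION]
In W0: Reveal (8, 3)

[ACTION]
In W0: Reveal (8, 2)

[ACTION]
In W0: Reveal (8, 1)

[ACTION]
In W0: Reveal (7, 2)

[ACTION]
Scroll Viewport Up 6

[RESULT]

                                               
━━━━━━━━━━━━━━━━━━━━━┓                         
er                   ┃                         
─────────────────────┨                         
━━━━━━━━━━━━━━━━━━━━━━━━━━━━━━━┓               
adsheet                        ┃               
───────────────────────────────┨               
                               ┃               
  A       B       C       D    ┃               
-------------------------------┃               
    [0]       0       0       0┃               
      0       0       0       0┃               
      0       0       0       0┃               
      0     -41       0       0┃               
      0       0       0       0┃               
    678       0       0       0┃               
      0       0     150       0┃               
ote           0       0Item    ┃               


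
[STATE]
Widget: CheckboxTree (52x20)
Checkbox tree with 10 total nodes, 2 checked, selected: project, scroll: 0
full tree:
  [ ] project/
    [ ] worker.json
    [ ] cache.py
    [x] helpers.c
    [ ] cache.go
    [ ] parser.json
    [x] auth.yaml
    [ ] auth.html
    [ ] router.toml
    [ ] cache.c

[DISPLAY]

>[-] project/                                       
   [ ] worker.json                                  
   [ ] cache.py                                     
   [x] helpers.c                                    
   [ ] cache.go                                     
   [ ] parser.json                                  
   [x] auth.yaml                                    
   [ ] auth.html                                    
   [ ] router.toml                                  
   [ ] cache.c                                      
                                                    
                                                    
                                                    
                                                    
                                                    
                                                    
                                                    
                                                    
                                                    
                                                    


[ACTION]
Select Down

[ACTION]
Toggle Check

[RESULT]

 [-] project/                                       
>  [x] worker.json                                  
   [ ] cache.py                                     
   [x] helpers.c                                    
   [ ] cache.go                                     
   [ ] parser.json                                  
   [x] auth.yaml                                    
   [ ] auth.html                                    
   [ ] router.toml                                  
   [ ] cache.c                                      
                                                    
                                                    
                                                    
                                                    
                                                    
                                                    
                                                    
                                                    
                                                    
                                                    


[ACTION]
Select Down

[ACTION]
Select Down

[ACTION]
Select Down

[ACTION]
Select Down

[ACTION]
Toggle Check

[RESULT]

 [-] project/                                       
   [x] worker.json                                  
   [ ] cache.py                                     
   [x] helpers.c                                    
   [ ] cache.go                                     
>  [x] parser.json                                  
   [x] auth.yaml                                    
   [ ] auth.html                                    
   [ ] router.toml                                  
   [ ] cache.c                                      
                                                    
                                                    
                                                    
                                                    
                                                    
                                                    
                                                    
                                                    
                                                    
                                                    


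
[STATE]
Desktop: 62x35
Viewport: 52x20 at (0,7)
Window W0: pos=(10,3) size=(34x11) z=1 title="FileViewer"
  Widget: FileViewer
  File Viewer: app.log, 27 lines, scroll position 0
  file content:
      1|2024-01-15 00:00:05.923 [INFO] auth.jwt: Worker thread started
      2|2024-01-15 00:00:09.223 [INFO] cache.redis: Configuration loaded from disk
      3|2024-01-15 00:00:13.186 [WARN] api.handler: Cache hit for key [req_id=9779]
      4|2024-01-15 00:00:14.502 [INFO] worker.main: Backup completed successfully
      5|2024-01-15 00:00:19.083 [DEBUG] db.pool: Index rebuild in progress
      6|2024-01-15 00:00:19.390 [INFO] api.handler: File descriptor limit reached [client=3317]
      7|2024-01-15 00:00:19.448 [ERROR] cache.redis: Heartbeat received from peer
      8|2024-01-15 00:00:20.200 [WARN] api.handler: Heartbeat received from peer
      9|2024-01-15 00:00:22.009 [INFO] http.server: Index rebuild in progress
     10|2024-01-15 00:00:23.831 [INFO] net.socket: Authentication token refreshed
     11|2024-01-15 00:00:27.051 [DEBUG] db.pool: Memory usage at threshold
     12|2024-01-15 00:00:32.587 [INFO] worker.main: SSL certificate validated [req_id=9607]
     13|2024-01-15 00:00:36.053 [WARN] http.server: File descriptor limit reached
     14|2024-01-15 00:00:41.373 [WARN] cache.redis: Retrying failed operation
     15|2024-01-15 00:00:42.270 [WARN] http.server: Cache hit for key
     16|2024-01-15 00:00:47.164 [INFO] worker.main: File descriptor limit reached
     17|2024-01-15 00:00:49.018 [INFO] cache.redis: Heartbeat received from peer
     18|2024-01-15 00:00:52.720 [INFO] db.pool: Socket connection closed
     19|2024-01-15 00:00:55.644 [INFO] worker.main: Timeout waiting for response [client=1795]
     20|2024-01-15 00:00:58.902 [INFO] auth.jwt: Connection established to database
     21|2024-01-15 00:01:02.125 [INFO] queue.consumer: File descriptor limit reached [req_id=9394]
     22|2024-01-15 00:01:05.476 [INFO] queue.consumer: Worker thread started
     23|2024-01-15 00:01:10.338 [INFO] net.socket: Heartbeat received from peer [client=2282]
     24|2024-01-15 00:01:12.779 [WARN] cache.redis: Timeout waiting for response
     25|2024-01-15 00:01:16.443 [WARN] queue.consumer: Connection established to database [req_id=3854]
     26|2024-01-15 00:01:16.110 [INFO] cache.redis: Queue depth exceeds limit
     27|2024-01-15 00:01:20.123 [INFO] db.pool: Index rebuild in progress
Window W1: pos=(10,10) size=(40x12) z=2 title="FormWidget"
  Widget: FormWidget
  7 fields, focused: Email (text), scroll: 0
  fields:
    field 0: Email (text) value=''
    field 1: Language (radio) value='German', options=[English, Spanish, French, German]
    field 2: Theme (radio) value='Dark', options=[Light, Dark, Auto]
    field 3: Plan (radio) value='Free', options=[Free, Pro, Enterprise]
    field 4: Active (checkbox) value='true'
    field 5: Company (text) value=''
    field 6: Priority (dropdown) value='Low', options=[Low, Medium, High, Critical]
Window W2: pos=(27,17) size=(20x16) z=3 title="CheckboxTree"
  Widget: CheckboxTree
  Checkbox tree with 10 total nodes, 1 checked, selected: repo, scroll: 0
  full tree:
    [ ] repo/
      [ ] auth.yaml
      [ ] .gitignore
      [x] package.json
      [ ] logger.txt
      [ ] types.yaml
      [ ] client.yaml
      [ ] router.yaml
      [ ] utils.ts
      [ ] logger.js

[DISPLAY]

          ┃2024-01-15 00:00:09.223 [INFO] █┃        
          ┃2024-01-15 00:00:13.186 [WARN] ░┃        
          ┃2024-01-15 00:00:14.502 [INFO] ░┃        
          ┏━━━━━━━━━━━━━━━━━━━━━━━━━━━━━━━━━━━━━━┓  
          ┃ FormWidget                           ┃  
          ┠──────────────────────────────────────┨  
          ┃> Email:      [                      ]┃  
          ┃  Language:   ( ) English  ( ) Spanish┃  
          ┃  Theme:      ( ) Light  (●) Dark  ( )┃  
          ┃  Plan:       (●) Free  ( ) Pro  ( ) E┃  
          ┃  Active:     [x┏━━━━━━━━━━━━━━━━━━┓  ┃  
          ┃  Company:    [ ┃ CheckboxTree     ┃ ]┃  
          ┃  Priority:   [L┠──────────────────┨▼]┃  
          ┃                ┃>[-] repo/        ┃  ┃  
          ┗━━━━━━━━━━━━━━━━┃   [ ] auth.yaml  ┃━━┛  
                           ┃   [ ] .gitignore ┃     
                           ┃   [x] package.jso┃     
                           ┃   [ ] logger.txt ┃     
                           ┃   [ ] types.yaml ┃     
                           ┃   [ ] client.yaml┃     


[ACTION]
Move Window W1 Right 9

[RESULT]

          ┃2024-01-15 00:00:09.223 [INFO] █┃        
          ┃2024-01-15 00:00:13.186 [WARN] ░┃        
          ┃2024-01-15 00:00:14.502 [INFO] ░┃        
          ┃2024-01-┏━━━━━━━━━━━━━━━━━━━━━━━━━━━━━━━━
          ┃2024-01-┃ FormWidget                     
          ┃2024-01-┠────────────────────────────────
          ┗━━━━━━━━┃> Email:      [                 
                   ┃  Language:   ( ) English  ( ) S
                   ┃  Theme:      ( ) Light  (●) Dar
                   ┃  Plan:       (●) Free  ( ) Pro 
                   ┃  Activ┏━━━━━━━━━━━━━━━━━━┓     
                   ┃  Compa┃ CheckboxTree     ┃     
                   ┃  Prior┠──────────────────┨     
                   ┃       ┃>[-] repo/        ┃     
                   ┗━━━━━━━┃   [ ] auth.yaml  ┃━━━━━
                           ┃   [ ] .gitignore ┃     
                           ┃   [x] package.jso┃     
                           ┃   [ ] logger.txt ┃     
                           ┃   [ ] types.yaml ┃     
                           ┃   [ ] client.yaml┃     


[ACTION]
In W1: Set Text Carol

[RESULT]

          ┃2024-01-15 00:00:09.223 [INFO] █┃        
          ┃2024-01-15 00:00:13.186 [WARN] ░┃        
          ┃2024-01-15 00:00:14.502 [INFO] ░┃        
          ┃2024-01-┏━━━━━━━━━━━━━━━━━━━━━━━━━━━━━━━━
          ┃2024-01-┃ FormWidget                     
          ┃2024-01-┠────────────────────────────────
          ┗━━━━━━━━┃> Email:      [Carol            
                   ┃  Language:   ( ) English  ( ) S
                   ┃  Theme:      ( ) Light  (●) Dar
                   ┃  Plan:       (●) Free  ( ) Pro 
                   ┃  Activ┏━━━━━━━━━━━━━━━━━━┓     
                   ┃  Compa┃ CheckboxTree     ┃     
                   ┃  Prior┠──────────────────┨     
                   ┃       ┃>[-] repo/        ┃     
                   ┗━━━━━━━┃   [ ] auth.yaml  ┃━━━━━
                           ┃   [ ] .gitignore ┃     
                           ┃   [x] package.jso┃     
                           ┃   [ ] logger.txt ┃     
                           ┃   [ ] types.yaml ┃     
                           ┃   [ ] client.yaml┃     


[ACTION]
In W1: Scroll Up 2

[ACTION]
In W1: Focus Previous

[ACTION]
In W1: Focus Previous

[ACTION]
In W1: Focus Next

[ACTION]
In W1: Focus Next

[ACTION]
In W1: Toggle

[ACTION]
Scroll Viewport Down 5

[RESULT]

          ┃2024-01-┠────────────────────────────────
          ┗━━━━━━━━┃> Email:      [Carol            
                   ┃  Language:   ( ) English  ( ) S
                   ┃  Theme:      ( ) Light  (●) Dar
                   ┃  Plan:       (●) Free  ( ) Pro 
                   ┃  Activ┏━━━━━━━━━━━━━━━━━━┓     
                   ┃  Compa┃ CheckboxTree     ┃     
                   ┃  Prior┠──────────────────┨     
                   ┃       ┃>[-] repo/        ┃     
                   ┗━━━━━━━┃   [ ] auth.yaml  ┃━━━━━
                           ┃   [ ] .gitignore ┃     
                           ┃   [x] package.jso┃     
                           ┃   [ ] logger.txt ┃     
                           ┃   [ ] types.yaml ┃     
                           ┃   [ ] client.yaml┃     
                           ┃   [ ] router.yaml┃     
                           ┃   [ ] utils.ts   ┃     
                           ┃   [ ] logger.js  ┃     
                           ┃                  ┃     
                           ┃                  ┃     


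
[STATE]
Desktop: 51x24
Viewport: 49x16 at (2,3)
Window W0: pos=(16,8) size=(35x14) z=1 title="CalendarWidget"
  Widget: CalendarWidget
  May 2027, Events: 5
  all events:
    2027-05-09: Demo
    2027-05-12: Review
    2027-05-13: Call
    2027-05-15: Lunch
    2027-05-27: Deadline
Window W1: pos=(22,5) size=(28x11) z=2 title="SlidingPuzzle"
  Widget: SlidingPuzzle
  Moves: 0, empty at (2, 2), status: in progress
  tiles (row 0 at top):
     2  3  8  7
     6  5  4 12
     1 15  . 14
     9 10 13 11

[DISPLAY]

                                                 
                                                 
                    ┏━━━━━━━━━━━━━━━━━━━━━━━━━━┓ 
                    ┃ SlidingPuzzle            ┃ 
                    ┠──────────────────────────┨ 
              ┏━━━━━┃┌────┬────┬────┬────┐     ┃┓
              ┃ Cale┃│  2 │  3 │  8 │  7 │     ┃┃
              ┠─────┃├────┼────┼────┼────┤     ┃┨
              ┃     ┃│  6 │  5 │  4 │ 12 │     ┃┃
              ┃Mo Tu┃├────┼────┼────┼────┤     ┃┃
              ┃     ┃│  1 │ 15 │    │ 14 │     ┃┃
              ┃ 3  4┃├────┼────┼────┼────┤     ┃┃
              ┃10 11┗━━━━━━━━━━━━━━━━━━━━━━━━━━┛┃
              ┃17 18 19 20 21 22 23             ┃
              ┃24 25 26 27* 28 29 30            ┃
              ┃31                               ┃


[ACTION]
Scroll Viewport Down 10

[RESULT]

              ┏━━━━━┃┌────┬────┬────┬────┐     ┃┓
              ┃ Cale┃│  2 │  3 │  8 │  7 │     ┃┃
              ┠─────┃├────┼────┼────┼────┤     ┃┨
              ┃     ┃│  6 │  5 │  4 │ 12 │     ┃┃
              ┃Mo Tu┃├────┼────┼────┼────┤     ┃┃
              ┃     ┃│  1 │ 15 │    │ 14 │     ┃┃
              ┃ 3  4┃├────┼────┼────┼────┤     ┃┃
              ┃10 11┗━━━━━━━━━━━━━━━━━━━━━━━━━━┛┃
              ┃17 18 19 20 21 22 23             ┃
              ┃24 25 26 27* 28 29 30            ┃
              ┃31                               ┃
              ┃                                 ┃
              ┃                                 ┃
              ┗━━━━━━━━━━━━━━━━━━━━━━━━━━━━━━━━━┛
                                                 
                                                 


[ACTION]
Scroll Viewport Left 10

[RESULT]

                ┏━━━━━┃┌────┬────┬────┬────┐     
                ┃ Cale┃│  2 │  3 │  8 │  7 │     
                ┠─────┃├────┼────┼────┼────┤     
                ┃     ┃│  6 │  5 │  4 │ 12 │     
                ┃Mo Tu┃├────┼────┼────┼────┤     
                ┃     ┃│  1 │ 15 │    │ 14 │     
                ┃ 3  4┃├────┼────┼────┼────┤     
                ┃10 11┗━━━━━━━━━━━━━━━━━━━━━━━━━━
                ┃17 18 19 20 21 22 23            
                ┃24 25 26 27* 28 29 30           
                ┃31                              
                ┃                                
                ┃                                
                ┗━━━━━━━━━━━━━━━━━━━━━━━━━━━━━━━━
                                                 
                                                 


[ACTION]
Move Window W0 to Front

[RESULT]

                ┏━━━━━━━━━━━━━━━━━━━━━━━━━━━━━━━━
                ┃ CalendarWidget                 
                ┠────────────────────────────────
                ┃             May 2027           
                ┃Mo Tu We Th Fr Sa Su            
                ┃                1  2            
                ┃ 3  4  5  6  7  8  9*           
                ┃10 11 12* 13* 14 15* 16         
                ┃17 18 19 20 21 22 23            
                ┃24 25 26 27* 28 29 30           
                ┃31                              
                ┃                                
                ┃                                
                ┗━━━━━━━━━━━━━━━━━━━━━━━━━━━━━━━━
                                                 
                                                 


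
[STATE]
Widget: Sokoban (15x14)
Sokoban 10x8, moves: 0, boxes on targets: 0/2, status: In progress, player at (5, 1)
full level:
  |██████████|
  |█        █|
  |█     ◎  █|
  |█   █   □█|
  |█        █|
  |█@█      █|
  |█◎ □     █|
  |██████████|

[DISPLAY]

██████████     
█        █     
█     ◎  █     
█   █   □█     
█        █     
█@█      █     
█◎ □     █     
██████████     
Moves: 0  0/2  
               
               
               
               
               


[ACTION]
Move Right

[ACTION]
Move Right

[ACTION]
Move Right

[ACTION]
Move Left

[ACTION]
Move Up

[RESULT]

██████████     
█        █     
█     ◎  █     
█   █   □█     
█@       █     
█ █      █     
█◎ □     █     
██████████     
Moves: 1  0/2  
               
               
               
               
               


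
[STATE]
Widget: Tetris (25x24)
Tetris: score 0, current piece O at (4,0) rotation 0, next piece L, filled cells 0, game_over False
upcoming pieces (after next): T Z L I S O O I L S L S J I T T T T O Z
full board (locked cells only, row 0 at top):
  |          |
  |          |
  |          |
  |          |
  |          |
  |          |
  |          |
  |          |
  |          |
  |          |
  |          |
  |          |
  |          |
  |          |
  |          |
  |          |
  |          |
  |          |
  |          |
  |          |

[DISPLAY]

    ▓▓    │Next:         
    ▓▓    │  ▒           
          │▒▒▒           
          │              
          │              
          │              
          │Score:        
          │0             
          │              
          │              
          │              
          │              
          │              
          │              
          │              
          │              
          │              
          │              
          │              
          │              
          │              
          │              
          │              
          │              


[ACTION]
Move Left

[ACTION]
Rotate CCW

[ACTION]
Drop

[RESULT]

          │Next:         
   ▓▓     │  ▒           
   ▓▓     │▒▒▒           
          │              
          │              
          │              
          │Score:        
          │0             
          │              
          │              
          │              
          │              
          │              
          │              
          │              
          │              
          │              
          │              
          │              
          │              
          │              
          │              
          │              
          │              


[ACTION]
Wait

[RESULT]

          │Next:         
          │  ▒           
   ▓▓     │▒▒▒           
   ▓▓     │              
          │              
          │              
          │Score:        
          │0             
          │              
          │              
          │              
          │              
          │              
          │              
          │              
          │              
          │              
          │              
          │              
          │              
          │              
          │              
          │              
          │              


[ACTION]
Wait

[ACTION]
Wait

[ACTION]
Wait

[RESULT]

          │Next:         
          │  ▒           
          │▒▒▒           
          │              
          │              
   ▓▓     │              
   ▓▓     │Score:        
          │0             
          │              
          │              
          │              
          │              
          │              
          │              
          │              
          │              
          │              
          │              
          │              
          │              
          │              
          │              
          │              
          │              
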